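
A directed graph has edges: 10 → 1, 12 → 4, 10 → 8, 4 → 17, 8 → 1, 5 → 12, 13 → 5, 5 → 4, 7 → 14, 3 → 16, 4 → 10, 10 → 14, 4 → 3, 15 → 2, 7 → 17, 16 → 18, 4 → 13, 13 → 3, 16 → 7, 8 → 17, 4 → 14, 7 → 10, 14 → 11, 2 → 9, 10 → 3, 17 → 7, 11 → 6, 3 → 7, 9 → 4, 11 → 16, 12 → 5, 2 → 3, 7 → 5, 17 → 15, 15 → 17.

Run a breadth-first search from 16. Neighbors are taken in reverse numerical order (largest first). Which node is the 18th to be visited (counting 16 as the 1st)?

Visit 16; enqueue 18, 7 → queue [18, 7]
Visit 18 → queue [7]
Visit 7; enqueue 17, 14, 10, 5 → queue [17, 14, 10, 5]
Visit 17; enqueue 15 → queue [14, 10, 5, 15]
Visit 14; enqueue 11 → queue [10, 5, 15, 11]
Visit 10; enqueue 8, 3, 1 → queue [5, 15, 11, 8, 3, 1]
Visit 5; enqueue 12, 4 → queue [15, 11, 8, 3, 1, 12, 4]
Visit 15; enqueue 2 → queue [11, 8, 3, 1, 12, 4, 2]
Visit 11; enqueue 6 → queue [8, 3, 1, 12, 4, 2, 6]
Visit 8 → queue [3, 1, 12, 4, 2, 6]
Visit 3 → queue [1, 12, 4, 2, 6]
Visit 1 → queue [12, 4, 2, 6]
Visit 12 → queue [4, 2, 6]
Visit 4; enqueue 13 → queue [2, 6, 13]
Visit 2; enqueue 9 → queue [6, 13, 9]
Visit 6 → queue [13, 9]
Visit 13 → queue [9]
Visit 9 → queue []

Visit order: 16, 18, 7, 17, 14, 10, 5, 15, 11, 8, 3, 1, 12, 4, 2, 6, 13, 9

9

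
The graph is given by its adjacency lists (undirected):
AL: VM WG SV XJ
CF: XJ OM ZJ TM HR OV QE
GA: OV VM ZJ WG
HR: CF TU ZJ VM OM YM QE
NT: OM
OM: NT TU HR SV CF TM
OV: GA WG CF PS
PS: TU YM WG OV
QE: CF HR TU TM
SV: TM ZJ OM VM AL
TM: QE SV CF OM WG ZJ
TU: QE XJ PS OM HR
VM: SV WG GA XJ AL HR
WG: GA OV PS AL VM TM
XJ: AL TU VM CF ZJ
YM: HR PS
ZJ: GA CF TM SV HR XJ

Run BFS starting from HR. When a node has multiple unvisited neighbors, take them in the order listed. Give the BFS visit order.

HR → CF → TU → ZJ → VM → OM → YM → QE → XJ → TM → OV → PS → GA → SV → WG → AL → NT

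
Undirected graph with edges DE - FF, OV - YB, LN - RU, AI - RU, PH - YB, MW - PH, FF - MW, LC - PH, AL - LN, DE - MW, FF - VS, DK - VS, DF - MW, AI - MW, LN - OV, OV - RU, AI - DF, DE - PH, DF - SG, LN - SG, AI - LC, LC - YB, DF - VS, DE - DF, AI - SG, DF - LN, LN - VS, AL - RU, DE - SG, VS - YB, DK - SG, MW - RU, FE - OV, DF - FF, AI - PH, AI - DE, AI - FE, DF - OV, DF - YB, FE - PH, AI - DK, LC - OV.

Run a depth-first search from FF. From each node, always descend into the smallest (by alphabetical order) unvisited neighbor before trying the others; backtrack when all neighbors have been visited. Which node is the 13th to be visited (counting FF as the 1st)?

YB

Visit FF
FF → DE
DE → AI
AI → DF
DF → LN
LN → AL
AL → RU
RU → MW
MW → PH
PH → FE
FE → OV
OV → LC
LC → YB
YB → VS
VS → DK
DK → SG

Visit order: FF, DE, AI, DF, LN, AL, RU, MW, PH, FE, OV, LC, YB, VS, DK, SG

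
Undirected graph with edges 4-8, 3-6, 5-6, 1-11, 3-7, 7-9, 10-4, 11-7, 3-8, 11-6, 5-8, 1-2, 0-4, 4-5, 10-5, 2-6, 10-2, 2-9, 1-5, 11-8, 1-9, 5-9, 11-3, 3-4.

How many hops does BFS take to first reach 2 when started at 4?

Level 0: 4
Level 1: 0, 3, 5, 8, 10
Level 2: 1, 2, 6, 7, 9, 11
2 first appears at level 2.

2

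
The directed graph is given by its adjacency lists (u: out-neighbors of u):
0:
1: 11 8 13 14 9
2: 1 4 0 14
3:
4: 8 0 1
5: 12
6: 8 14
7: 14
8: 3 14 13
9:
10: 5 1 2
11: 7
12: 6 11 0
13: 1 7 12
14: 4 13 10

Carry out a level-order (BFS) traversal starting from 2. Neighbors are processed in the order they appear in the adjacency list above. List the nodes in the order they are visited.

2 1 4 0 14 11 8 13 9 10 7 3 12 5 6

Visit 2; enqueue 1, 4, 0, 14 → queue [1, 4, 0, 14]
Visit 1; enqueue 11, 8, 13, 9 → queue [4, 0, 14, 11, 8, 13, 9]
Visit 4 → queue [0, 14, 11, 8, 13, 9]
Visit 0 → queue [14, 11, 8, 13, 9]
Visit 14; enqueue 10 → queue [11, 8, 13, 9, 10]
Visit 11; enqueue 7 → queue [8, 13, 9, 10, 7]
Visit 8; enqueue 3 → queue [13, 9, 10, 7, 3]
Visit 13; enqueue 12 → queue [9, 10, 7, 3, 12]
Visit 9 → queue [10, 7, 3, 12]
Visit 10; enqueue 5 → queue [7, 3, 12, 5]
Visit 7 → queue [3, 12, 5]
Visit 3 → queue [12, 5]
Visit 12; enqueue 6 → queue [5, 6]
Visit 5 → queue [6]
Visit 6 → queue []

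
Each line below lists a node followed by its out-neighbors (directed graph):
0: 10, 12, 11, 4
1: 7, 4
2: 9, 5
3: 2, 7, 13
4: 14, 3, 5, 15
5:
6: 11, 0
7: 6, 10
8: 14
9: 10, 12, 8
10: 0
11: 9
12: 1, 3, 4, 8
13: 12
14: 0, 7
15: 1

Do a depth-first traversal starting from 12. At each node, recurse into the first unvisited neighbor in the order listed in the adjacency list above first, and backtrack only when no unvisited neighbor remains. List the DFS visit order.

12, 1, 7, 6, 11, 9, 10, 0, 4, 14, 3, 2, 5, 13, 15, 8

Visit 12
12 → 1
1 → 7
7 → 6
6 → 11
11 → 9
9 → 10
10 → 0
0 → 4
4 → 14
4 → 3
3 → 2
2 → 5
3 → 13
4 → 15
9 → 8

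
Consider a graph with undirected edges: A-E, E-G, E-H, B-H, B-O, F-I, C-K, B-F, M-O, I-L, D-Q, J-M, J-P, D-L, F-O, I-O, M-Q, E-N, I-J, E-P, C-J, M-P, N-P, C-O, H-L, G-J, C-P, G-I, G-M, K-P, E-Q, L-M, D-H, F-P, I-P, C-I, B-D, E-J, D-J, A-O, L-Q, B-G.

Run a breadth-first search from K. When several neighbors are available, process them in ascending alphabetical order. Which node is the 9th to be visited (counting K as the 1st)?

Visit K; enqueue C, P → queue [C, P]
Visit C; enqueue I, J, O → queue [P, I, J, O]
Visit P; enqueue E, F, M, N → queue [I, J, O, E, F, M, N]
Visit I; enqueue G, L → queue [J, O, E, F, M, N, G, L]
Visit J; enqueue D → queue [O, E, F, M, N, G, L, D]
Visit O; enqueue A, B → queue [E, F, M, N, G, L, D, A, B]
Visit E; enqueue H, Q → queue [F, M, N, G, L, D, A, B, H, Q]
Visit F → queue [M, N, G, L, D, A, B, H, Q]
Visit M → queue [N, G, L, D, A, B, H, Q]
Visit N → queue [G, L, D, A, B, H, Q]
Visit G → queue [L, D, A, B, H, Q]
Visit L → queue [D, A, B, H, Q]
Visit D → queue [A, B, H, Q]
Visit A → queue [B, H, Q]
Visit B → queue [H, Q]
Visit H → queue [Q]
Visit Q → queue []

Visit order: K, C, P, I, J, O, E, F, M, N, G, L, D, A, B, H, Q

M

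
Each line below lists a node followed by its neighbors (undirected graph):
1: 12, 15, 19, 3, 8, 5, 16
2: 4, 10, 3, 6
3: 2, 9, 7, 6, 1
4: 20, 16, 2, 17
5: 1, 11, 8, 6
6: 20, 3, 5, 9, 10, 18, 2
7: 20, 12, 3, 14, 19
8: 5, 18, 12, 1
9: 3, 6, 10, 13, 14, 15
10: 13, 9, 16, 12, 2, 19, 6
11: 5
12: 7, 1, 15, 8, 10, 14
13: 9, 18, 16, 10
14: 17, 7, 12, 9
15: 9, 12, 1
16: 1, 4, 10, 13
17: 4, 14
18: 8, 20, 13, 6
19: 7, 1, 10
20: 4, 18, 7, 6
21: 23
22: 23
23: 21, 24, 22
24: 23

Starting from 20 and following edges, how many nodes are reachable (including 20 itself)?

20

BFS from 20 visits: 20, 4, 6, 7, 18, 2, 16, 17, 3, 5, 9, 10, 12, 14, 19, 8, 13, 1, 11, 15
Reachable nodes: 20 of 24 total.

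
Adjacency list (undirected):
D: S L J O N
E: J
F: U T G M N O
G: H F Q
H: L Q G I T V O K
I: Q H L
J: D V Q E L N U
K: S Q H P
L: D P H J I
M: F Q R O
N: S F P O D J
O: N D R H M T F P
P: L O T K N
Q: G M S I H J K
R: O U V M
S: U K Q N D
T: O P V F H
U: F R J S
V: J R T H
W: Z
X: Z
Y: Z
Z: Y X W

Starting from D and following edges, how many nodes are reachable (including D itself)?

19

BFS from D visits: D, J, L, N, O, S, E, Q, U, V, H, I, P, F, M, R, T, K, G
Reachable nodes: 19 of 23 total.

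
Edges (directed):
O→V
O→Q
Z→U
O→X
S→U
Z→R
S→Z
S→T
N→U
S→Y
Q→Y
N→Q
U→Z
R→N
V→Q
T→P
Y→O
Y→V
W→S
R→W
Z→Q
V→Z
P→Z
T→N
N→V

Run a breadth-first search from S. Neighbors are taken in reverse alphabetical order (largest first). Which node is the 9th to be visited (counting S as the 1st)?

O

Visit S; enqueue Z, Y, U, T → queue [Z, Y, U, T]
Visit Z; enqueue R, Q → queue [Y, U, T, R, Q]
Visit Y; enqueue V, O → queue [U, T, R, Q, V, O]
Visit U → queue [T, R, Q, V, O]
Visit T; enqueue P, N → queue [R, Q, V, O, P, N]
Visit R; enqueue W → queue [Q, V, O, P, N, W]
Visit Q → queue [V, O, P, N, W]
Visit V → queue [O, P, N, W]
Visit O; enqueue X → queue [P, N, W, X]
Visit P → queue [N, W, X]
Visit N → queue [W, X]
Visit W → queue [X]
Visit X → queue []

Visit order: S, Z, Y, U, T, R, Q, V, O, P, N, W, X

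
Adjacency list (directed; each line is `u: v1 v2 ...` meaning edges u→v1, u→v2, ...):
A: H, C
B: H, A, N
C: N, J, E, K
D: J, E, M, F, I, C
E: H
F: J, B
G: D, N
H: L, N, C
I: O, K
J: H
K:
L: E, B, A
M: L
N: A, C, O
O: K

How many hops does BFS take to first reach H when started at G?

Level 0: G
Level 1: D, N
Level 2: A, C, E, F, I, J, M, O
Level 3: B, H, K, L
H first appears at level 3.

3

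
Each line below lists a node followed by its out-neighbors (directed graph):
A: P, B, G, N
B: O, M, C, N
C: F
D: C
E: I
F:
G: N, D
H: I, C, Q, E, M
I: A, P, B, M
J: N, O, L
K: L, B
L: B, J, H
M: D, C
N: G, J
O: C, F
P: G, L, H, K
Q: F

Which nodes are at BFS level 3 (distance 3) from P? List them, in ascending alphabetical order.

Level 0: P
Level 1: G, H, K, L
Level 2: B, C, D, E, I, J, M, N, Q
Level 3: A, F, O

A, F, O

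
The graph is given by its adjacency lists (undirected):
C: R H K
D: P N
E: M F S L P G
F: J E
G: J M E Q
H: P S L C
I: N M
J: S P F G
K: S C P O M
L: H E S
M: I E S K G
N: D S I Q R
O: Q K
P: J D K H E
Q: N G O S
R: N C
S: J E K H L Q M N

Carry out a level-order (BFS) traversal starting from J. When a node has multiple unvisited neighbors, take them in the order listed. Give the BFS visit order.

J, S, P, F, G, E, K, H, L, Q, M, N, D, C, O, I, R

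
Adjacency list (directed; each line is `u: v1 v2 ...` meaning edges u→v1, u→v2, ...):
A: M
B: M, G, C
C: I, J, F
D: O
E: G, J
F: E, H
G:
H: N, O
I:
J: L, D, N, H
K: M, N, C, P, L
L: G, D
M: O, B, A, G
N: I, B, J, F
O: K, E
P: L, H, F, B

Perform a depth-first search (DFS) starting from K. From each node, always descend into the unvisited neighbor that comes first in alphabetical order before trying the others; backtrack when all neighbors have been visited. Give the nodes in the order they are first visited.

K → C → F → E → G → J → D → O → H → N → B → M → A → I → L → P

Visit K
K → C
C → F
F → E
E → G
E → J
J → D
D → O
J → H
H → N
N → B
B → M
M → A
N → I
J → L
K → P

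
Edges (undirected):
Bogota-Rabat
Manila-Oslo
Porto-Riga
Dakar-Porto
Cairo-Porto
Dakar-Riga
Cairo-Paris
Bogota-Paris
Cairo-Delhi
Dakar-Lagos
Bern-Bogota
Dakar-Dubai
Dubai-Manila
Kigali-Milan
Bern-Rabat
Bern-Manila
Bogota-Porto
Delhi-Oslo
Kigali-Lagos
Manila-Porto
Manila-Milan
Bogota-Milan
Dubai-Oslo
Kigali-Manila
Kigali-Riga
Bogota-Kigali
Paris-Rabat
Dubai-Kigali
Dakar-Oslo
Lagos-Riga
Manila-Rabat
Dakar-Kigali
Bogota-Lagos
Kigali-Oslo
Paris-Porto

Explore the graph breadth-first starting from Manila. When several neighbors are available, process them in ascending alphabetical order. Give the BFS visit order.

Visit Manila; enqueue Bern, Dubai, Kigali, Milan, Oslo, Porto, Rabat → queue [Bern, Dubai, Kigali, Milan, Oslo, Porto, Rabat]
Visit Bern; enqueue Bogota → queue [Dubai, Kigali, Milan, Oslo, Porto, Rabat, Bogota]
Visit Dubai; enqueue Dakar → queue [Kigali, Milan, Oslo, Porto, Rabat, Bogota, Dakar]
Visit Kigali; enqueue Lagos, Riga → queue [Milan, Oslo, Porto, Rabat, Bogota, Dakar, Lagos, Riga]
Visit Milan → queue [Oslo, Porto, Rabat, Bogota, Dakar, Lagos, Riga]
Visit Oslo; enqueue Delhi → queue [Porto, Rabat, Bogota, Dakar, Lagos, Riga, Delhi]
Visit Porto; enqueue Cairo, Paris → queue [Rabat, Bogota, Dakar, Lagos, Riga, Delhi, Cairo, Paris]
Visit Rabat → queue [Bogota, Dakar, Lagos, Riga, Delhi, Cairo, Paris]
Visit Bogota → queue [Dakar, Lagos, Riga, Delhi, Cairo, Paris]
Visit Dakar → queue [Lagos, Riga, Delhi, Cairo, Paris]
Visit Lagos → queue [Riga, Delhi, Cairo, Paris]
Visit Riga → queue [Delhi, Cairo, Paris]
Visit Delhi → queue [Cairo, Paris]
Visit Cairo → queue [Paris]
Visit Paris → queue []

Manila -> Bern -> Dubai -> Kigali -> Milan -> Oslo -> Porto -> Rabat -> Bogota -> Dakar -> Lagos -> Riga -> Delhi -> Cairo -> Paris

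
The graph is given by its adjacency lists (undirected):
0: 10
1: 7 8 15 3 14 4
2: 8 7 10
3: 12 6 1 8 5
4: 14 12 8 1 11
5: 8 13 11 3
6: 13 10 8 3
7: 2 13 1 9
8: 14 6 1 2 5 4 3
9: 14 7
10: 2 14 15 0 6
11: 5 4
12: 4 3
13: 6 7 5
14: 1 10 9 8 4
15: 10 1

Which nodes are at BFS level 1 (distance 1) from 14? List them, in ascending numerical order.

1, 4, 8, 9, 10

Level 0: 14
Level 1: 1, 4, 8, 9, 10
Level 2: 0, 2, 3, 5, 6, 7, 11, 12, 15
Level 3: 13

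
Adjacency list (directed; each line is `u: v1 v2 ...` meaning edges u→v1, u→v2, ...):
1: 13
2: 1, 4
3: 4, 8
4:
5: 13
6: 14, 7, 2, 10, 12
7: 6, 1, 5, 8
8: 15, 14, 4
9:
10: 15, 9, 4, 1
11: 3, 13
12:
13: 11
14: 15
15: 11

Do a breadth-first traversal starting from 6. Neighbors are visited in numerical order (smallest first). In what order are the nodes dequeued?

6 → 2 → 7 → 10 → 12 → 14 → 1 → 4 → 5 → 8 → 9 → 15 → 13 → 11 → 3

Visit 6; enqueue 2, 7, 10, 12, 14 → queue [2, 7, 10, 12, 14]
Visit 2; enqueue 1, 4 → queue [7, 10, 12, 14, 1, 4]
Visit 7; enqueue 5, 8 → queue [10, 12, 14, 1, 4, 5, 8]
Visit 10; enqueue 9, 15 → queue [12, 14, 1, 4, 5, 8, 9, 15]
Visit 12 → queue [14, 1, 4, 5, 8, 9, 15]
Visit 14 → queue [1, 4, 5, 8, 9, 15]
Visit 1; enqueue 13 → queue [4, 5, 8, 9, 15, 13]
Visit 4 → queue [5, 8, 9, 15, 13]
Visit 5 → queue [8, 9, 15, 13]
Visit 8 → queue [9, 15, 13]
Visit 9 → queue [15, 13]
Visit 15; enqueue 11 → queue [13, 11]
Visit 13 → queue [11]
Visit 11; enqueue 3 → queue [3]
Visit 3 → queue []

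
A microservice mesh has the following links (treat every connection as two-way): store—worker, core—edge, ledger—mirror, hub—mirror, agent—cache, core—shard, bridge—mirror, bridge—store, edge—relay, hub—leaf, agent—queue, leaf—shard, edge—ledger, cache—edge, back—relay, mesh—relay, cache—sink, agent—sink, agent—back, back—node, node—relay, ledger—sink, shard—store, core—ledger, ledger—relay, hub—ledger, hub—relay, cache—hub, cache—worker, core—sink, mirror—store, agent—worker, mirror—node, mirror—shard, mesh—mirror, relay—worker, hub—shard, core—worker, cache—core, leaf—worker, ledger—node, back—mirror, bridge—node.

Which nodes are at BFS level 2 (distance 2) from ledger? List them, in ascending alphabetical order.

agent, back, bridge, cache, leaf, mesh, shard, store, worker

Level 0: ledger
Level 1: core, edge, hub, mirror, node, relay, sink
Level 2: agent, back, bridge, cache, leaf, mesh, shard, store, worker
Level 3: queue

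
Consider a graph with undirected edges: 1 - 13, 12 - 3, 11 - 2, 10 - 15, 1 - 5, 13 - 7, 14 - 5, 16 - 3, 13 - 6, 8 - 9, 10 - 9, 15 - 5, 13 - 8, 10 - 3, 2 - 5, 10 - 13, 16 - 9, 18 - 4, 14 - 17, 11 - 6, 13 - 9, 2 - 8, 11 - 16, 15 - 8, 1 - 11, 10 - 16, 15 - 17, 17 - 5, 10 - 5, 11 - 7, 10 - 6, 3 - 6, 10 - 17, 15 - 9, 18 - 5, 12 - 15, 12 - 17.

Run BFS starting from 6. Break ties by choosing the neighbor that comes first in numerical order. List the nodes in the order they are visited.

Visit 6; enqueue 3, 10, 11, 13 → queue [3, 10, 11, 13]
Visit 3; enqueue 12, 16 → queue [10, 11, 13, 12, 16]
Visit 10; enqueue 5, 9, 15, 17 → queue [11, 13, 12, 16, 5, 9, 15, 17]
Visit 11; enqueue 1, 2, 7 → queue [13, 12, 16, 5, 9, 15, 17, 1, 2, 7]
Visit 13; enqueue 8 → queue [12, 16, 5, 9, 15, 17, 1, 2, 7, 8]
Visit 12 → queue [16, 5, 9, 15, 17, 1, 2, 7, 8]
Visit 16 → queue [5, 9, 15, 17, 1, 2, 7, 8]
Visit 5; enqueue 14, 18 → queue [9, 15, 17, 1, 2, 7, 8, 14, 18]
Visit 9 → queue [15, 17, 1, 2, 7, 8, 14, 18]
Visit 15 → queue [17, 1, 2, 7, 8, 14, 18]
Visit 17 → queue [1, 2, 7, 8, 14, 18]
Visit 1 → queue [2, 7, 8, 14, 18]
Visit 2 → queue [7, 8, 14, 18]
Visit 7 → queue [8, 14, 18]
Visit 8 → queue [14, 18]
Visit 14 → queue [18]
Visit 18; enqueue 4 → queue [4]
Visit 4 → queue []

6, 3, 10, 11, 13, 12, 16, 5, 9, 15, 17, 1, 2, 7, 8, 14, 18, 4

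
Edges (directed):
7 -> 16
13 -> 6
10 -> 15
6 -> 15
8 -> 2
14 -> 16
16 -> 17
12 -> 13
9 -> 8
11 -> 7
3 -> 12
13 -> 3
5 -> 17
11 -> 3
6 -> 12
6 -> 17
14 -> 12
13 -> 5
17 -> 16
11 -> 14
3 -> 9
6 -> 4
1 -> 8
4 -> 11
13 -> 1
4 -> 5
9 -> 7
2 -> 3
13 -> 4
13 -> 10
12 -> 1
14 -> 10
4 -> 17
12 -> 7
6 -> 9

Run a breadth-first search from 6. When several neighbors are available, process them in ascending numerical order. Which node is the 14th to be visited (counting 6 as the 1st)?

3

Visit 6; enqueue 4, 9, 12, 15, 17 → queue [4, 9, 12, 15, 17]
Visit 4; enqueue 5, 11 → queue [9, 12, 15, 17, 5, 11]
Visit 9; enqueue 7, 8 → queue [12, 15, 17, 5, 11, 7, 8]
Visit 12; enqueue 1, 13 → queue [15, 17, 5, 11, 7, 8, 1, 13]
Visit 15 → queue [17, 5, 11, 7, 8, 1, 13]
Visit 17; enqueue 16 → queue [5, 11, 7, 8, 1, 13, 16]
Visit 5 → queue [11, 7, 8, 1, 13, 16]
Visit 11; enqueue 3, 14 → queue [7, 8, 1, 13, 16, 3, 14]
Visit 7 → queue [8, 1, 13, 16, 3, 14]
Visit 8; enqueue 2 → queue [1, 13, 16, 3, 14, 2]
Visit 1 → queue [13, 16, 3, 14, 2]
Visit 13; enqueue 10 → queue [16, 3, 14, 2, 10]
Visit 16 → queue [3, 14, 2, 10]
Visit 3 → queue [14, 2, 10]
Visit 14 → queue [2, 10]
Visit 2 → queue [10]
Visit 10 → queue []

Visit order: 6, 4, 9, 12, 15, 17, 5, 11, 7, 8, 1, 13, 16, 3, 14, 2, 10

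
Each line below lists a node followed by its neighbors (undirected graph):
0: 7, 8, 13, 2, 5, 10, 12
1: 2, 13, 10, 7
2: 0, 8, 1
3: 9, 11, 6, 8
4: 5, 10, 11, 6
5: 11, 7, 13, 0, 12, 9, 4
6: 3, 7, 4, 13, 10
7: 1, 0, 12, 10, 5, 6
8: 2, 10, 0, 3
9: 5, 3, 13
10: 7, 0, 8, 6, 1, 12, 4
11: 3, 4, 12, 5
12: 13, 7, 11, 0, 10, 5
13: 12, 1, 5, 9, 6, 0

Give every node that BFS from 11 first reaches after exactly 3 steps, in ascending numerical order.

Level 0: 11
Level 1: 3, 4, 5, 12
Level 2: 0, 6, 7, 8, 9, 10, 13
Level 3: 1, 2

1, 2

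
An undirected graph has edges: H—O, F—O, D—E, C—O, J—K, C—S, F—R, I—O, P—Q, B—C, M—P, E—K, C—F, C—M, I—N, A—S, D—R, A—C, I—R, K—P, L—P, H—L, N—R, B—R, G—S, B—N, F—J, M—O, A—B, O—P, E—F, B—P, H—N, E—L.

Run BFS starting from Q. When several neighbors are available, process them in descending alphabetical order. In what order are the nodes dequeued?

Q, P, O, M, L, K, B, I, H, F, C, E, J, R, N, A, S, D, G

Visit Q; enqueue P → queue [P]
Visit P; enqueue O, M, L, K, B → queue [O, M, L, K, B]
Visit O; enqueue I, H, F, C → queue [M, L, K, B, I, H, F, C]
Visit M → queue [L, K, B, I, H, F, C]
Visit L; enqueue E → queue [K, B, I, H, F, C, E]
Visit K; enqueue J → queue [B, I, H, F, C, E, J]
Visit B; enqueue R, N, A → queue [I, H, F, C, E, J, R, N, A]
Visit I → queue [H, F, C, E, J, R, N, A]
Visit H → queue [F, C, E, J, R, N, A]
Visit F → queue [C, E, J, R, N, A]
Visit C; enqueue S → queue [E, J, R, N, A, S]
Visit E; enqueue D → queue [J, R, N, A, S, D]
Visit J → queue [R, N, A, S, D]
Visit R → queue [N, A, S, D]
Visit N → queue [A, S, D]
Visit A → queue [S, D]
Visit S; enqueue G → queue [D, G]
Visit D → queue [G]
Visit G → queue []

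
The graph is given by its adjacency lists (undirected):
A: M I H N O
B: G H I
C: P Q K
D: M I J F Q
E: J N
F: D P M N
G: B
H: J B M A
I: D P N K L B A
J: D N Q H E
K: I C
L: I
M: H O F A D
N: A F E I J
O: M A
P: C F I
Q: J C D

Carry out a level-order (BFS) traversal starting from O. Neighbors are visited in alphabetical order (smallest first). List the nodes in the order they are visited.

Visit O; enqueue A, M → queue [A, M]
Visit A; enqueue H, I, N → queue [M, H, I, N]
Visit M; enqueue D, F → queue [H, I, N, D, F]
Visit H; enqueue B, J → queue [I, N, D, F, B, J]
Visit I; enqueue K, L, P → queue [N, D, F, B, J, K, L, P]
Visit N; enqueue E → queue [D, F, B, J, K, L, P, E]
Visit D; enqueue Q → queue [F, B, J, K, L, P, E, Q]
Visit F → queue [B, J, K, L, P, E, Q]
Visit B; enqueue G → queue [J, K, L, P, E, Q, G]
Visit J → queue [K, L, P, E, Q, G]
Visit K; enqueue C → queue [L, P, E, Q, G, C]
Visit L → queue [P, E, Q, G, C]
Visit P → queue [E, Q, G, C]
Visit E → queue [Q, G, C]
Visit Q → queue [G, C]
Visit G → queue [C]
Visit C → queue []

O A M H I N D F B J K L P E Q G C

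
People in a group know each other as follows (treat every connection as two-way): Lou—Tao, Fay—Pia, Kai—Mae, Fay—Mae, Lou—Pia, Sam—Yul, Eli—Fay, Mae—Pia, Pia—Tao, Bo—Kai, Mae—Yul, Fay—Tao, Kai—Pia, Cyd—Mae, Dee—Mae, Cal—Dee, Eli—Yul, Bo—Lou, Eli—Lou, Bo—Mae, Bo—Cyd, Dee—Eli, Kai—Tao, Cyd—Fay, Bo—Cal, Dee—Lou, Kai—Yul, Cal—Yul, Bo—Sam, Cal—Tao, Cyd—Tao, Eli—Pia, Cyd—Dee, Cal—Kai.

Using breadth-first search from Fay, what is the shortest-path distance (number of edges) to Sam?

3

Level 0: Fay
Level 1: Cyd, Eli, Mae, Pia, Tao
Level 2: Bo, Cal, Dee, Kai, Lou, Yul
Level 3: Sam
Sam first appears at level 3.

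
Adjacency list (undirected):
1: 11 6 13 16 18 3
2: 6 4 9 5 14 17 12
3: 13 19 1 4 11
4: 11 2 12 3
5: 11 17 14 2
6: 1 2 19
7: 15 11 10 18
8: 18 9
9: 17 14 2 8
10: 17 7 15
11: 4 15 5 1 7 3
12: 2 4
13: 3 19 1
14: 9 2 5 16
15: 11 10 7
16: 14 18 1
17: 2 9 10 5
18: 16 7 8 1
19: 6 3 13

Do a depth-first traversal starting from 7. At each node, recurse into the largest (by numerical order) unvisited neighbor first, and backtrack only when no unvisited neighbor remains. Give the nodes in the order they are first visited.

7 → 18 → 16 → 14 → 9 → 17 → 10 → 15 → 11 → 5 → 2 → 12 → 4 → 3 → 19 → 13 → 1 → 6 → 8

Visit 7
7 → 18
18 → 16
16 → 14
14 → 9
9 → 17
17 → 10
10 → 15
15 → 11
11 → 5
5 → 2
2 → 12
12 → 4
4 → 3
3 → 19
19 → 13
13 → 1
1 → 6
9 → 8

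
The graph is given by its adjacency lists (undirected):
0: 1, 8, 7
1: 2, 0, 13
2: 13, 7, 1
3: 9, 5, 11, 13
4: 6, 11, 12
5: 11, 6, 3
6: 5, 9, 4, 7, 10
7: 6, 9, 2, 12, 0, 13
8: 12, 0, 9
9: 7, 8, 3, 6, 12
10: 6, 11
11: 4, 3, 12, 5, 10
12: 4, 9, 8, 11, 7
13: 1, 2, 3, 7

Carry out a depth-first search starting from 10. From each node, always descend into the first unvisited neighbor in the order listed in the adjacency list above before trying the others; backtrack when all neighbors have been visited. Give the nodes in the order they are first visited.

10 → 6 → 5 → 11 → 4 → 12 → 9 → 7 → 2 → 13 → 1 → 0 → 8 → 3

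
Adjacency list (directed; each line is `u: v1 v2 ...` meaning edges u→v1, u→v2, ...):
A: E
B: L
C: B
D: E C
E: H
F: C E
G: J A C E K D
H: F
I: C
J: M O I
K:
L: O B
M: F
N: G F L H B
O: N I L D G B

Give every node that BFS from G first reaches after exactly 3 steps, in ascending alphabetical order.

Level 0: G
Level 1: A, C, D, E, J, K
Level 2: B, H, I, M, O
Level 3: F, L, N

F, L, N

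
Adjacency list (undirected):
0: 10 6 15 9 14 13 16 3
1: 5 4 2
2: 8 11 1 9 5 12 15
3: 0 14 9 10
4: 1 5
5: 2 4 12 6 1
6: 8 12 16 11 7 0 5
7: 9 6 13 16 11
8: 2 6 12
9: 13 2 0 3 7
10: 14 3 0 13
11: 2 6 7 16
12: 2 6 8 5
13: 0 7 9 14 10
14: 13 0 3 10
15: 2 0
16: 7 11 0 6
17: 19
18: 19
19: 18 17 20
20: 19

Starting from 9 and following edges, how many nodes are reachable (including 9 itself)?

17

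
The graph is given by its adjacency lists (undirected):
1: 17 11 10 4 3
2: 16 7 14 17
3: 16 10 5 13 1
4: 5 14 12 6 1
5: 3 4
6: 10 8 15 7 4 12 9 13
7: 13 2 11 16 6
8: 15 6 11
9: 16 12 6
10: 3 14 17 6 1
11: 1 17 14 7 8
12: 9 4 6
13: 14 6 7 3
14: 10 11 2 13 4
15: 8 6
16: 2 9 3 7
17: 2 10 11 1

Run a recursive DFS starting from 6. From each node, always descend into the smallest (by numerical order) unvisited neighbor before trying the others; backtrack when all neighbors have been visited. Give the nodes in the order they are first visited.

Visit 6
6 → 4
4 → 1
1 → 3
3 → 5
3 → 10
10 → 14
14 → 2
2 → 7
7 → 11
11 → 8
8 → 15
11 → 17
7 → 13
7 → 16
16 → 9
9 → 12

6 4 1 3 5 10 14 2 7 11 8 15 17 13 16 9 12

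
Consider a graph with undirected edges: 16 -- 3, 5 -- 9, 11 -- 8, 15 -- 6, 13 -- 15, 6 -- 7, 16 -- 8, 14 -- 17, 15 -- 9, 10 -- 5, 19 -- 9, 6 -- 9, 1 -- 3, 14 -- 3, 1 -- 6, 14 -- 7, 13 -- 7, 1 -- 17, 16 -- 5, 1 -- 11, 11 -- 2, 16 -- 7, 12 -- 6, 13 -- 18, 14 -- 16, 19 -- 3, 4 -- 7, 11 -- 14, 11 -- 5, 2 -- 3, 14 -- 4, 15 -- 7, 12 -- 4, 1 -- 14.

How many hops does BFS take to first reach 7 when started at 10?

3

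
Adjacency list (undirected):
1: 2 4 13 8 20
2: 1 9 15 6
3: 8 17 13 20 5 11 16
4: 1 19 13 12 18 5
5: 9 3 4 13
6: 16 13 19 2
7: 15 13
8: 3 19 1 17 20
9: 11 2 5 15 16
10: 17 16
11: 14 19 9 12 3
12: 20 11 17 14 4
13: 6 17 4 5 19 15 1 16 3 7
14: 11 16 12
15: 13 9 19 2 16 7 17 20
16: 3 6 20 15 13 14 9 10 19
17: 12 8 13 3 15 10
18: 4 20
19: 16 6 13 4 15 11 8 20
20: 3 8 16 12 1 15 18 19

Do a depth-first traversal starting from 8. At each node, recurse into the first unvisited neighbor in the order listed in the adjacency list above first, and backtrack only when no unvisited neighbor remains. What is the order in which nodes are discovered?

Visit 8
8 → 3
3 → 17
17 → 12
12 → 20
20 → 16
16 → 6
6 → 13
13 → 4
4 → 1
1 → 2
2 → 9
9 → 11
11 → 14
11 → 19
19 → 15
15 → 7
9 → 5
4 → 18
16 → 10

8 -> 3 -> 17 -> 12 -> 20 -> 16 -> 6 -> 13 -> 4 -> 1 -> 2 -> 9 -> 11 -> 14 -> 19 -> 15 -> 7 -> 5 -> 18 -> 10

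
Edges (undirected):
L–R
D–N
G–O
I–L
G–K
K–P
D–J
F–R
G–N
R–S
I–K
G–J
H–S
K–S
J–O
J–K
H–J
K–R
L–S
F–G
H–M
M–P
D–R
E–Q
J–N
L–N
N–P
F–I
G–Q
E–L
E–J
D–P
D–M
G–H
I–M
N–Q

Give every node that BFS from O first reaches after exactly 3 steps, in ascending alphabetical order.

Level 0: O
Level 1: G, J
Level 2: D, E, F, H, K, N, Q
Level 3: I, L, M, P, R, S

I, L, M, P, R, S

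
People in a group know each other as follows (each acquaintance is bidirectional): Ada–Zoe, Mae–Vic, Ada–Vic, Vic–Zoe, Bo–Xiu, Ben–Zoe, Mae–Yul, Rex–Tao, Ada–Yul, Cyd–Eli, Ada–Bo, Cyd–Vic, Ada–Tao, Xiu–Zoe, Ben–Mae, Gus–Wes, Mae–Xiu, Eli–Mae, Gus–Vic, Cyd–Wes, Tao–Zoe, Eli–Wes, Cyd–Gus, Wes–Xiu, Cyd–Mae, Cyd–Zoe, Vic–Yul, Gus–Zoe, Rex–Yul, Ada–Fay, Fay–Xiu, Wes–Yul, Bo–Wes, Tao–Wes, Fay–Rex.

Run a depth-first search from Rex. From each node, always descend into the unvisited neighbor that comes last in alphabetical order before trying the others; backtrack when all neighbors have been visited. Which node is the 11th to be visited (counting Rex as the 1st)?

Visit Rex
Rex → Yul
Yul → Wes
Wes → Xiu
Xiu → Zoe
Zoe → Vic
Vic → Mae
Mae → Eli
Eli → Cyd
Cyd → Gus
Mae → Ben
Vic → Ada
Ada → Tao
Ada → Fay
Ada → Bo

Visit order: Rex, Yul, Wes, Xiu, Zoe, Vic, Mae, Eli, Cyd, Gus, Ben, Ada, Tao, Fay, Bo

Ben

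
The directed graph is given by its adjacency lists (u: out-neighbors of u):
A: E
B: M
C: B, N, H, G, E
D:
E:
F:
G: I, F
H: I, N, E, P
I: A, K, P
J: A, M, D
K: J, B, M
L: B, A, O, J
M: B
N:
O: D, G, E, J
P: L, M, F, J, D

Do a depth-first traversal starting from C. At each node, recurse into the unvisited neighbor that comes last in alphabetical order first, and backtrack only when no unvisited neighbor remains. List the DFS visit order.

C -> N -> H -> P -> M -> B -> L -> O -> J -> D -> A -> E -> G -> I -> K -> F

Visit C
C → N
C → H
H → P
P → M
M → B
P → L
L → O
O → J
J → D
J → A
A → E
O → G
G → I
I → K
G → F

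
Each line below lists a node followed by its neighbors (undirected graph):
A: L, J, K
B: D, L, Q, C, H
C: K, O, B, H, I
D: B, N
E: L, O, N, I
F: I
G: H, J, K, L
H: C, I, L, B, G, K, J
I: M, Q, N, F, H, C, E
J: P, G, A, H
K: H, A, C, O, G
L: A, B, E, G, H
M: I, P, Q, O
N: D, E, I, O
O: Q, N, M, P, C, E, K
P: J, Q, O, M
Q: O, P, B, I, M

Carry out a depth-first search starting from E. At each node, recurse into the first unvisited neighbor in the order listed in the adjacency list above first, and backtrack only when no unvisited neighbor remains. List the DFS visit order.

E, L, A, J, P, Q, O, N, D, B, C, K, H, I, M, F, G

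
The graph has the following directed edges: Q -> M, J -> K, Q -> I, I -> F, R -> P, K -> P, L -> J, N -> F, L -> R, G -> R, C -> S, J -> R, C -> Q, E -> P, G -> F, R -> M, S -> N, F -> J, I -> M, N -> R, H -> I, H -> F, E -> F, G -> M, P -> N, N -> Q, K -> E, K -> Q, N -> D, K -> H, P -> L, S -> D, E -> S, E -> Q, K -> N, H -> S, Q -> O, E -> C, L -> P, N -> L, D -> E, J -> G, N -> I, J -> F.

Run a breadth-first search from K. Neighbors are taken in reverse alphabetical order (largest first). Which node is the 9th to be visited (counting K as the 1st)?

Visit K; enqueue Q, P, N, H, E → queue [Q, P, N, H, E]
Visit Q; enqueue O, M, I → queue [P, N, H, E, O, M, I]
Visit P; enqueue L → queue [N, H, E, O, M, I, L]
Visit N; enqueue R, F, D → queue [H, E, O, M, I, L, R, F, D]
Visit H; enqueue S → queue [E, O, M, I, L, R, F, D, S]
Visit E; enqueue C → queue [O, M, I, L, R, F, D, S, C]
Visit O → queue [M, I, L, R, F, D, S, C]
Visit M → queue [I, L, R, F, D, S, C]
Visit I → queue [L, R, F, D, S, C]
Visit L; enqueue J → queue [R, F, D, S, C, J]
Visit R → queue [F, D, S, C, J]
Visit F → queue [D, S, C, J]
Visit D → queue [S, C, J]
Visit S → queue [C, J]
Visit C → queue [J]
Visit J; enqueue G → queue [G]
Visit G → queue []

Visit order: K, Q, P, N, H, E, O, M, I, L, R, F, D, S, C, J, G

I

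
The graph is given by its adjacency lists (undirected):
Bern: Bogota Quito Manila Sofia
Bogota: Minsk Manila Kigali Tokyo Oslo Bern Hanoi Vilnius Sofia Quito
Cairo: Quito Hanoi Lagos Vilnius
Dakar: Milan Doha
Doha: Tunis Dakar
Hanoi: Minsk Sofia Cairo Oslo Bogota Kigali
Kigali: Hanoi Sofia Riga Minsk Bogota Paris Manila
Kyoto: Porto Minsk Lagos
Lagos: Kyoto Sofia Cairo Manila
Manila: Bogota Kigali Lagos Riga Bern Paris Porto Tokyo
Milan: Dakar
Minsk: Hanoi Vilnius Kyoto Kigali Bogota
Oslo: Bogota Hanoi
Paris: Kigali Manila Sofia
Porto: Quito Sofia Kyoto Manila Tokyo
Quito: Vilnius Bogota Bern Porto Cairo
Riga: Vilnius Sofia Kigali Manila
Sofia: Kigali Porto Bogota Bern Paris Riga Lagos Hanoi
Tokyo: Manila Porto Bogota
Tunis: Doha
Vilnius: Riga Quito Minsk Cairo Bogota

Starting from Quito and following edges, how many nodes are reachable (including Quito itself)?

17

BFS from Quito visits: Quito, Vilnius, Porto, Cairo, Bogota, Bern, Riga, Minsk, Tokyo, Sofia, Manila, Kyoto, Lagos, Hanoi, Oslo, Kigali, Paris
Reachable nodes: 17 of 21 total.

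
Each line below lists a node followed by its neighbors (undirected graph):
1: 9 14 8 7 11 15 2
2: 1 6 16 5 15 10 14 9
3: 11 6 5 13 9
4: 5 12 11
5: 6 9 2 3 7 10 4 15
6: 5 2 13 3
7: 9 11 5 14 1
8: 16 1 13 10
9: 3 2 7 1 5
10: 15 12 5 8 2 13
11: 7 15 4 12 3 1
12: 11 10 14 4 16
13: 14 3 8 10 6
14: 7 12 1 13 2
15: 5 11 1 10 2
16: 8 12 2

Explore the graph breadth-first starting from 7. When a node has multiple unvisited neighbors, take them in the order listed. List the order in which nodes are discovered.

Visit 7; enqueue 9, 11, 5, 14, 1 → queue [9, 11, 5, 14, 1]
Visit 9; enqueue 3, 2 → queue [11, 5, 14, 1, 3, 2]
Visit 11; enqueue 15, 4, 12 → queue [5, 14, 1, 3, 2, 15, 4, 12]
Visit 5; enqueue 6, 10 → queue [14, 1, 3, 2, 15, 4, 12, 6, 10]
Visit 14; enqueue 13 → queue [1, 3, 2, 15, 4, 12, 6, 10, 13]
Visit 1; enqueue 8 → queue [3, 2, 15, 4, 12, 6, 10, 13, 8]
Visit 3 → queue [2, 15, 4, 12, 6, 10, 13, 8]
Visit 2; enqueue 16 → queue [15, 4, 12, 6, 10, 13, 8, 16]
Visit 15 → queue [4, 12, 6, 10, 13, 8, 16]
Visit 4 → queue [12, 6, 10, 13, 8, 16]
Visit 12 → queue [6, 10, 13, 8, 16]
Visit 6 → queue [10, 13, 8, 16]
Visit 10 → queue [13, 8, 16]
Visit 13 → queue [8, 16]
Visit 8 → queue [16]
Visit 16 → queue []

7 -> 9 -> 11 -> 5 -> 14 -> 1 -> 3 -> 2 -> 15 -> 4 -> 12 -> 6 -> 10 -> 13 -> 8 -> 16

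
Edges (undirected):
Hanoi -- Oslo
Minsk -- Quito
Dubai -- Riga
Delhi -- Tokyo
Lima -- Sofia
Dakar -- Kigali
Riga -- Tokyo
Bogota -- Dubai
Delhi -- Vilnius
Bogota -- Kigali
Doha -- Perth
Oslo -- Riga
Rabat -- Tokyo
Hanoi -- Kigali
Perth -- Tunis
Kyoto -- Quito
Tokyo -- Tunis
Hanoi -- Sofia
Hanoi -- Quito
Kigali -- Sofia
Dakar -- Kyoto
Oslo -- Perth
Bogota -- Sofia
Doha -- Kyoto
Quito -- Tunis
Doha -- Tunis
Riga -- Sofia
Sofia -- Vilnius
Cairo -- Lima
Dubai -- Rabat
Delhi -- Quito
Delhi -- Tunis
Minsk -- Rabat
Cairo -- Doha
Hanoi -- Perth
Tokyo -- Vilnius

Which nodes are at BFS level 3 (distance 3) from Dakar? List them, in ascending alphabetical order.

Cairo, Delhi, Dubai, Lima, Minsk, Oslo, Perth, Riga, Tunis, Vilnius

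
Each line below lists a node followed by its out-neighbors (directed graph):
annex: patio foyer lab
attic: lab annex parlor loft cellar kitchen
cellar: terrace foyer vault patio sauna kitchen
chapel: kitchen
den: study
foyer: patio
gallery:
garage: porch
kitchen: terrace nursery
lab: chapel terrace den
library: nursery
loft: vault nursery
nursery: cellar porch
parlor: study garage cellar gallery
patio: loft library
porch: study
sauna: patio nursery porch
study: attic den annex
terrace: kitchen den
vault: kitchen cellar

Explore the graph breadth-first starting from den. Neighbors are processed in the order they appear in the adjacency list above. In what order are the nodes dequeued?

Visit den; enqueue study → queue [study]
Visit study; enqueue attic, annex → queue [attic, annex]
Visit attic; enqueue lab, parlor, loft, cellar, kitchen → queue [annex, lab, parlor, loft, cellar, kitchen]
Visit annex; enqueue patio, foyer → queue [lab, parlor, loft, cellar, kitchen, patio, foyer]
Visit lab; enqueue chapel, terrace → queue [parlor, loft, cellar, kitchen, patio, foyer, chapel, terrace]
Visit parlor; enqueue garage, gallery → queue [loft, cellar, kitchen, patio, foyer, chapel, terrace, garage, gallery]
Visit loft; enqueue vault, nursery → queue [cellar, kitchen, patio, foyer, chapel, terrace, garage, gallery, vault, nursery]
Visit cellar; enqueue sauna → queue [kitchen, patio, foyer, chapel, terrace, garage, gallery, vault, nursery, sauna]
Visit kitchen → queue [patio, foyer, chapel, terrace, garage, gallery, vault, nursery, sauna]
Visit patio; enqueue library → queue [foyer, chapel, terrace, garage, gallery, vault, nursery, sauna, library]
Visit foyer → queue [chapel, terrace, garage, gallery, vault, nursery, sauna, library]
Visit chapel → queue [terrace, garage, gallery, vault, nursery, sauna, library]
Visit terrace → queue [garage, gallery, vault, nursery, sauna, library]
Visit garage; enqueue porch → queue [gallery, vault, nursery, sauna, library, porch]
Visit gallery → queue [vault, nursery, sauna, library, porch]
Visit vault → queue [nursery, sauna, library, porch]
Visit nursery → queue [sauna, library, porch]
Visit sauna → queue [library, porch]
Visit library → queue [porch]
Visit porch → queue []

den → study → attic → annex → lab → parlor → loft → cellar → kitchen → patio → foyer → chapel → terrace → garage → gallery → vault → nursery → sauna → library → porch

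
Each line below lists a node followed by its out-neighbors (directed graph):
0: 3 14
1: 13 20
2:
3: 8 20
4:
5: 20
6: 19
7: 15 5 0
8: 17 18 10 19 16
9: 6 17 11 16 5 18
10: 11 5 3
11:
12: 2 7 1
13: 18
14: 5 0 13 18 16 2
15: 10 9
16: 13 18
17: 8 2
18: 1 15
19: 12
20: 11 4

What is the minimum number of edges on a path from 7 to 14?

Level 0: 7
Level 1: 0, 5, 15
Level 2: 3, 9, 10, 14, 20
Level 3: 2, 4, 6, 8, 11, 13, 16, 17, 18
Level 4: 1, 19
Level 5: 12
14 first appears at level 2.

2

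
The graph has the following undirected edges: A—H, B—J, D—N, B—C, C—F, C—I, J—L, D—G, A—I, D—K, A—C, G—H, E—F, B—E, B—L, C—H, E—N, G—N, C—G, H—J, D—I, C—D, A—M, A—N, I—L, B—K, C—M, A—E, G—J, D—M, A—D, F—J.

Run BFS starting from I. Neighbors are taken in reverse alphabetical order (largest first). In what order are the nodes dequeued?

Visit I; enqueue L, D, C, A → queue [L, D, C, A]
Visit L; enqueue J, B → queue [D, C, A, J, B]
Visit D; enqueue N, M, K, G → queue [C, A, J, B, N, M, K, G]
Visit C; enqueue H, F → queue [A, J, B, N, M, K, G, H, F]
Visit A; enqueue E → queue [J, B, N, M, K, G, H, F, E]
Visit J → queue [B, N, M, K, G, H, F, E]
Visit B → queue [N, M, K, G, H, F, E]
Visit N → queue [M, K, G, H, F, E]
Visit M → queue [K, G, H, F, E]
Visit K → queue [G, H, F, E]
Visit G → queue [H, F, E]
Visit H → queue [F, E]
Visit F → queue [E]
Visit E → queue []

I → L → D → C → A → J → B → N → M → K → G → H → F → E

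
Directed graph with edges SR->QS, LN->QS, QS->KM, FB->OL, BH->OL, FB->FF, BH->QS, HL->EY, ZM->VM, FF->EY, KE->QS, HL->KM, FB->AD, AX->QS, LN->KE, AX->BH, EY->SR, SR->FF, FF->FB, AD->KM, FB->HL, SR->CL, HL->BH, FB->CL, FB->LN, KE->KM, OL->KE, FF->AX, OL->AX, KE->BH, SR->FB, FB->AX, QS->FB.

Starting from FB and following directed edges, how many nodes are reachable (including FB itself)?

14

BFS from FB visits: FB, AD, AX, CL, FF, HL, LN, OL, KM, BH, QS, EY, KE, SR
Reachable nodes: 14 of 16 total.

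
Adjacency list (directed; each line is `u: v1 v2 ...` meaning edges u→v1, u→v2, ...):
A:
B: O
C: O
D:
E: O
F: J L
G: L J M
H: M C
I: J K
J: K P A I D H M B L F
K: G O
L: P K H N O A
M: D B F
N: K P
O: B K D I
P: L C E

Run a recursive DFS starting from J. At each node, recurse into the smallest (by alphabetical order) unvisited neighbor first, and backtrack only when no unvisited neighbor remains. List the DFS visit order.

J -> A -> B -> O -> D -> I -> K -> G -> L -> H -> C -> M -> F -> N -> P -> E

Visit J
J → A
J → B
B → O
O → D
O → I
I → K
K → G
G → L
L → H
H → C
H → M
M → F
L → N
N → P
P → E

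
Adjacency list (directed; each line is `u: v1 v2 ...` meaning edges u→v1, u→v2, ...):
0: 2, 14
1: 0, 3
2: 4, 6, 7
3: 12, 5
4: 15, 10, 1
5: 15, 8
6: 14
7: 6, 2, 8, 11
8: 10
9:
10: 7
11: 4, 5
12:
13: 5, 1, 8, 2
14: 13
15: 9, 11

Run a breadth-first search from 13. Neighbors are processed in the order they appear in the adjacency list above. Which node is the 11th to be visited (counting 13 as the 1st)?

6

Visit 13; enqueue 5, 1, 8, 2 → queue [5, 1, 8, 2]
Visit 5; enqueue 15 → queue [1, 8, 2, 15]
Visit 1; enqueue 0, 3 → queue [8, 2, 15, 0, 3]
Visit 8; enqueue 10 → queue [2, 15, 0, 3, 10]
Visit 2; enqueue 4, 6, 7 → queue [15, 0, 3, 10, 4, 6, 7]
Visit 15; enqueue 9, 11 → queue [0, 3, 10, 4, 6, 7, 9, 11]
Visit 0; enqueue 14 → queue [3, 10, 4, 6, 7, 9, 11, 14]
Visit 3; enqueue 12 → queue [10, 4, 6, 7, 9, 11, 14, 12]
Visit 10 → queue [4, 6, 7, 9, 11, 14, 12]
Visit 4 → queue [6, 7, 9, 11, 14, 12]
Visit 6 → queue [7, 9, 11, 14, 12]
Visit 7 → queue [9, 11, 14, 12]
Visit 9 → queue [11, 14, 12]
Visit 11 → queue [14, 12]
Visit 14 → queue [12]
Visit 12 → queue []

Visit order: 13, 5, 1, 8, 2, 15, 0, 3, 10, 4, 6, 7, 9, 11, 14, 12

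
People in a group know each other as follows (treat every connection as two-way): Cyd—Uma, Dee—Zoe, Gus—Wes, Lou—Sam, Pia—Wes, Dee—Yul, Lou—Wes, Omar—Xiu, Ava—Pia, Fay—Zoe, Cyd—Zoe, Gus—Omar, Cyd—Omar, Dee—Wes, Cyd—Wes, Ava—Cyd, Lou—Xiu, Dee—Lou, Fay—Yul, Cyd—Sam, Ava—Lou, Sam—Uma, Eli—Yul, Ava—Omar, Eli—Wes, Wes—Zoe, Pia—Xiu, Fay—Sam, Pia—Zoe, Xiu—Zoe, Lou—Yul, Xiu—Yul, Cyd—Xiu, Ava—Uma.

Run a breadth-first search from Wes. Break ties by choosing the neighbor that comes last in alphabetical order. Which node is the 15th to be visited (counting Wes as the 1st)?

Visit Wes; enqueue Zoe, Pia, Lou, Gus, Eli, Dee, Cyd → queue [Zoe, Pia, Lou, Gus, Eli, Dee, Cyd]
Visit Zoe; enqueue Xiu, Fay → queue [Pia, Lou, Gus, Eli, Dee, Cyd, Xiu, Fay]
Visit Pia; enqueue Ava → queue [Lou, Gus, Eli, Dee, Cyd, Xiu, Fay, Ava]
Visit Lou; enqueue Yul, Sam → queue [Gus, Eli, Dee, Cyd, Xiu, Fay, Ava, Yul, Sam]
Visit Gus; enqueue Omar → queue [Eli, Dee, Cyd, Xiu, Fay, Ava, Yul, Sam, Omar]
Visit Eli → queue [Dee, Cyd, Xiu, Fay, Ava, Yul, Sam, Omar]
Visit Dee → queue [Cyd, Xiu, Fay, Ava, Yul, Sam, Omar]
Visit Cyd; enqueue Uma → queue [Xiu, Fay, Ava, Yul, Sam, Omar, Uma]
Visit Xiu → queue [Fay, Ava, Yul, Sam, Omar, Uma]
Visit Fay → queue [Ava, Yul, Sam, Omar, Uma]
Visit Ava → queue [Yul, Sam, Omar, Uma]
Visit Yul → queue [Sam, Omar, Uma]
Visit Sam → queue [Omar, Uma]
Visit Omar → queue [Uma]
Visit Uma → queue []

Visit order: Wes, Zoe, Pia, Lou, Gus, Eli, Dee, Cyd, Xiu, Fay, Ava, Yul, Sam, Omar, Uma

Uma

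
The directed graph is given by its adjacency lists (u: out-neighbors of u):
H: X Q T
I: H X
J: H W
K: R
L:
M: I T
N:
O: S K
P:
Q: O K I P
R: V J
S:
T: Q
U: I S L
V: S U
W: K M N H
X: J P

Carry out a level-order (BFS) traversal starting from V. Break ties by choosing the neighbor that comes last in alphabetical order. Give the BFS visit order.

Visit V; enqueue U, S → queue [U, S]
Visit U; enqueue L, I → queue [S, L, I]
Visit S → queue [L, I]
Visit L → queue [I]
Visit I; enqueue X, H → queue [X, H]
Visit X; enqueue P, J → queue [H, P, J]
Visit H; enqueue T, Q → queue [P, J, T, Q]
Visit P → queue [J, T, Q]
Visit J; enqueue W → queue [T, Q, W]
Visit T → queue [Q, W]
Visit Q; enqueue O, K → queue [W, O, K]
Visit W; enqueue N, M → queue [O, K, N, M]
Visit O → queue [K, N, M]
Visit K; enqueue R → queue [N, M, R]
Visit N → queue [M, R]
Visit M → queue [R]
Visit R → queue []

V, U, S, L, I, X, H, P, J, T, Q, W, O, K, N, M, R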